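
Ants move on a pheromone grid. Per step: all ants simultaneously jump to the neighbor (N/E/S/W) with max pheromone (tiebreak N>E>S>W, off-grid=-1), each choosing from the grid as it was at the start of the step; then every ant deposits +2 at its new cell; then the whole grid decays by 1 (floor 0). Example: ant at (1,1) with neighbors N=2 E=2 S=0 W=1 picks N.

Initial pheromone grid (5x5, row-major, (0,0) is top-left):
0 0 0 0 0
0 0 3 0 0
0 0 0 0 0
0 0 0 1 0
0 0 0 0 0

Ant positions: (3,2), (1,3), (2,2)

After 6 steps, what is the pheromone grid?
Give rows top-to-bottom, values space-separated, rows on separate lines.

After step 1: ants at (3,3),(1,2),(1,2)
  0 0 0 0 0
  0 0 6 0 0
  0 0 0 0 0
  0 0 0 2 0
  0 0 0 0 0
After step 2: ants at (2,3),(0,2),(0,2)
  0 0 3 0 0
  0 0 5 0 0
  0 0 0 1 0
  0 0 0 1 0
  0 0 0 0 0
After step 3: ants at (3,3),(1,2),(1,2)
  0 0 2 0 0
  0 0 8 0 0
  0 0 0 0 0
  0 0 0 2 0
  0 0 0 0 0
After step 4: ants at (2,3),(0,2),(0,2)
  0 0 5 0 0
  0 0 7 0 0
  0 0 0 1 0
  0 0 0 1 0
  0 0 0 0 0
After step 5: ants at (3,3),(1,2),(1,2)
  0 0 4 0 0
  0 0 10 0 0
  0 0 0 0 0
  0 0 0 2 0
  0 0 0 0 0
After step 6: ants at (2,3),(0,2),(0,2)
  0 0 7 0 0
  0 0 9 0 0
  0 0 0 1 0
  0 0 0 1 0
  0 0 0 0 0

0 0 7 0 0
0 0 9 0 0
0 0 0 1 0
0 0 0 1 0
0 0 0 0 0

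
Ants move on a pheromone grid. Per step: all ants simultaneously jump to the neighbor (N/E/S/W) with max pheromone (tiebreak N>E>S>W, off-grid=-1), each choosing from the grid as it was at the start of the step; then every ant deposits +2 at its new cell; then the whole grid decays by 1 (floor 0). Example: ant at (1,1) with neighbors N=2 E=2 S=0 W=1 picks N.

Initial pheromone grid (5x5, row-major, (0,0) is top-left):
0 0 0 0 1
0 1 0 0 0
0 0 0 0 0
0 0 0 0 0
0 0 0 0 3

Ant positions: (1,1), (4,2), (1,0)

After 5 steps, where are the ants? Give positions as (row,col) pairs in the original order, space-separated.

Step 1: ant0:(1,1)->N->(0,1) | ant1:(4,2)->N->(3,2) | ant2:(1,0)->E->(1,1)
  grid max=2 at (1,1)
Step 2: ant0:(0,1)->S->(1,1) | ant1:(3,2)->N->(2,2) | ant2:(1,1)->N->(0,1)
  grid max=3 at (1,1)
Step 3: ant0:(1,1)->N->(0,1) | ant1:(2,2)->N->(1,2) | ant2:(0,1)->S->(1,1)
  grid max=4 at (1,1)
Step 4: ant0:(0,1)->S->(1,1) | ant1:(1,2)->W->(1,1) | ant2:(1,1)->N->(0,1)
  grid max=7 at (1,1)
Step 5: ant0:(1,1)->N->(0,1) | ant1:(1,1)->N->(0,1) | ant2:(0,1)->S->(1,1)
  grid max=8 at (1,1)

(0,1) (0,1) (1,1)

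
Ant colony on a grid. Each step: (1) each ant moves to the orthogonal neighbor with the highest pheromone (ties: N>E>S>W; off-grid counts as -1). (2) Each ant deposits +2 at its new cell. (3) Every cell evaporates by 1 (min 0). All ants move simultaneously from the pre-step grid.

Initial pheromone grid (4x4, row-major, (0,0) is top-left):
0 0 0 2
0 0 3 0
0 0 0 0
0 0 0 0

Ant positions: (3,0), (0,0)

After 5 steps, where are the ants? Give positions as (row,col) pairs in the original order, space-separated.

Step 1: ant0:(3,0)->N->(2,0) | ant1:(0,0)->E->(0,1)
  grid max=2 at (1,2)
Step 2: ant0:(2,0)->N->(1,0) | ant1:(0,1)->E->(0,2)
  grid max=1 at (0,2)
Step 3: ant0:(1,0)->N->(0,0) | ant1:(0,2)->S->(1,2)
  grid max=2 at (1,2)
Step 4: ant0:(0,0)->E->(0,1) | ant1:(1,2)->N->(0,2)
  grid max=1 at (0,1)
Step 5: ant0:(0,1)->E->(0,2) | ant1:(0,2)->S->(1,2)
  grid max=2 at (0,2)

(0,2) (1,2)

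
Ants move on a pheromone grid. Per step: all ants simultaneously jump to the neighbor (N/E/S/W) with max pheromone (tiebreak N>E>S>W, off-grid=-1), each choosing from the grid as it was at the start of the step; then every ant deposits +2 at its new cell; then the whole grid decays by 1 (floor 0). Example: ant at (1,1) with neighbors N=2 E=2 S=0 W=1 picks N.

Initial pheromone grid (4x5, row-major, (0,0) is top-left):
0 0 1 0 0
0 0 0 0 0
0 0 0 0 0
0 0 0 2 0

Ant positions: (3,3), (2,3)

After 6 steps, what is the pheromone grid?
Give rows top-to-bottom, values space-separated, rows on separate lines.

After step 1: ants at (2,3),(3,3)
  0 0 0 0 0
  0 0 0 0 0
  0 0 0 1 0
  0 0 0 3 0
After step 2: ants at (3,3),(2,3)
  0 0 0 0 0
  0 0 0 0 0
  0 0 0 2 0
  0 0 0 4 0
After step 3: ants at (2,3),(3,3)
  0 0 0 0 0
  0 0 0 0 0
  0 0 0 3 0
  0 0 0 5 0
After step 4: ants at (3,3),(2,3)
  0 0 0 0 0
  0 0 0 0 0
  0 0 0 4 0
  0 0 0 6 0
After step 5: ants at (2,3),(3,3)
  0 0 0 0 0
  0 0 0 0 0
  0 0 0 5 0
  0 0 0 7 0
After step 6: ants at (3,3),(2,3)
  0 0 0 0 0
  0 0 0 0 0
  0 0 0 6 0
  0 0 0 8 0

0 0 0 0 0
0 0 0 0 0
0 0 0 6 0
0 0 0 8 0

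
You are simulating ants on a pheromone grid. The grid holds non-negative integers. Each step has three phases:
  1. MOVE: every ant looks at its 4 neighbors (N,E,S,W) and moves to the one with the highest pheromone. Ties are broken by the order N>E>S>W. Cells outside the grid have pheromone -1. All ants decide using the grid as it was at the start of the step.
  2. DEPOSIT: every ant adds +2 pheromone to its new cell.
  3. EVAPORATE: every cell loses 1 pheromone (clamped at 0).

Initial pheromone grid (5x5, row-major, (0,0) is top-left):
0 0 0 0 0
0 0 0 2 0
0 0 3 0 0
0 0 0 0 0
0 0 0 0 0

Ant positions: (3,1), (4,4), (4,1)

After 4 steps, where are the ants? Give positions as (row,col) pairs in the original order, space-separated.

Step 1: ant0:(3,1)->N->(2,1) | ant1:(4,4)->N->(3,4) | ant2:(4,1)->N->(3,1)
  grid max=2 at (2,2)
Step 2: ant0:(2,1)->E->(2,2) | ant1:(3,4)->N->(2,4) | ant2:(3,1)->N->(2,1)
  grid max=3 at (2,2)
Step 3: ant0:(2,2)->W->(2,1) | ant1:(2,4)->N->(1,4) | ant2:(2,1)->E->(2,2)
  grid max=4 at (2,2)
Step 4: ant0:(2,1)->E->(2,2) | ant1:(1,4)->N->(0,4) | ant2:(2,2)->W->(2,1)
  grid max=5 at (2,2)

(2,2) (0,4) (2,1)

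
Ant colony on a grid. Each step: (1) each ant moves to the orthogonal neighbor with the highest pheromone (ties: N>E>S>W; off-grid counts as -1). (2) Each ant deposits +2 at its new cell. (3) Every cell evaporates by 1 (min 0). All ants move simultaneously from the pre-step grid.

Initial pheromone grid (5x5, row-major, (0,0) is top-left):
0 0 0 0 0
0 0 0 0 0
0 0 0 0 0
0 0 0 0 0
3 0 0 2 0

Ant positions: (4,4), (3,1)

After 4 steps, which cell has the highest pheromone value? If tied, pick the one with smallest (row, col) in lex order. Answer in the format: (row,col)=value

Step 1: ant0:(4,4)->W->(4,3) | ant1:(3,1)->N->(2,1)
  grid max=3 at (4,3)
Step 2: ant0:(4,3)->N->(3,3) | ant1:(2,1)->N->(1,1)
  grid max=2 at (4,3)
Step 3: ant0:(3,3)->S->(4,3) | ant1:(1,1)->N->(0,1)
  grid max=3 at (4,3)
Step 4: ant0:(4,3)->N->(3,3) | ant1:(0,1)->E->(0,2)
  grid max=2 at (4,3)
Final grid:
  0 0 1 0 0
  0 0 0 0 0
  0 0 0 0 0
  0 0 0 1 0
  0 0 0 2 0
Max pheromone 2 at (4,3)

Answer: (4,3)=2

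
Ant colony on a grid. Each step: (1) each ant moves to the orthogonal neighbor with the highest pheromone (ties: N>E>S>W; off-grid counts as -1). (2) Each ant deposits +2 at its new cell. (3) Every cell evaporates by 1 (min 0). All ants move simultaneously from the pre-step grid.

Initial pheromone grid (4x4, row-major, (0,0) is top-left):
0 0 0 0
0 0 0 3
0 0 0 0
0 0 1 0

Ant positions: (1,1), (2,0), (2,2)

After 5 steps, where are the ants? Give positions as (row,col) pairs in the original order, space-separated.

Step 1: ant0:(1,1)->N->(0,1) | ant1:(2,0)->N->(1,0) | ant2:(2,2)->S->(3,2)
  grid max=2 at (1,3)
Step 2: ant0:(0,1)->E->(0,2) | ant1:(1,0)->N->(0,0) | ant2:(3,2)->N->(2,2)
  grid max=1 at (0,0)
Step 3: ant0:(0,2)->E->(0,3) | ant1:(0,0)->E->(0,1) | ant2:(2,2)->S->(3,2)
  grid max=2 at (3,2)
Step 4: ant0:(0,3)->S->(1,3) | ant1:(0,1)->E->(0,2) | ant2:(3,2)->N->(2,2)
  grid max=1 at (0,2)
Step 5: ant0:(1,3)->N->(0,3) | ant1:(0,2)->E->(0,3) | ant2:(2,2)->S->(3,2)
  grid max=3 at (0,3)

(0,3) (0,3) (3,2)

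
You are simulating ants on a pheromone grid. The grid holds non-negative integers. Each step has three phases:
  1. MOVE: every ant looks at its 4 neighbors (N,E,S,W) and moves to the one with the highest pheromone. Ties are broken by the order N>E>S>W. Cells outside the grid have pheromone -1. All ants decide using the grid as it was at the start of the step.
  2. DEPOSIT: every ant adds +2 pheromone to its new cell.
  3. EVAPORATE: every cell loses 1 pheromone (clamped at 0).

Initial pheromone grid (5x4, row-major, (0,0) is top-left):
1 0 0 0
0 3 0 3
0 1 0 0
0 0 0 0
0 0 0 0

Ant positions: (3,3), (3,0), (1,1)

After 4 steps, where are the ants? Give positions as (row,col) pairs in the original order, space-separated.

Step 1: ant0:(3,3)->N->(2,3) | ant1:(3,0)->N->(2,0) | ant2:(1,1)->S->(2,1)
  grid max=2 at (1,1)
Step 2: ant0:(2,3)->N->(1,3) | ant1:(2,0)->E->(2,1) | ant2:(2,1)->N->(1,1)
  grid max=3 at (1,1)
Step 3: ant0:(1,3)->N->(0,3) | ant1:(2,1)->N->(1,1) | ant2:(1,1)->S->(2,1)
  grid max=4 at (1,1)
Step 4: ant0:(0,3)->S->(1,3) | ant1:(1,1)->S->(2,1) | ant2:(2,1)->N->(1,1)
  grid max=5 at (1,1)

(1,3) (2,1) (1,1)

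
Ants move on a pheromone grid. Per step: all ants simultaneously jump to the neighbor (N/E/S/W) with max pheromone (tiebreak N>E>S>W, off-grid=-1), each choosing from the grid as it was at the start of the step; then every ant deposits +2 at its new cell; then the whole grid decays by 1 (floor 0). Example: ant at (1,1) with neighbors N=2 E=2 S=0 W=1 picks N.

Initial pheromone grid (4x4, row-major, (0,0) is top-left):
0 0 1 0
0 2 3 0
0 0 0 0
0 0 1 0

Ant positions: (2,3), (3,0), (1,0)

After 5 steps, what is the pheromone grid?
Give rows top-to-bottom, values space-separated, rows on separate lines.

After step 1: ants at (1,3),(2,0),(1,1)
  0 0 0 0
  0 3 2 1
  1 0 0 0
  0 0 0 0
After step 2: ants at (1,2),(1,0),(1,2)
  0 0 0 0
  1 2 5 0
  0 0 0 0
  0 0 0 0
After step 3: ants at (1,1),(1,1),(1,1)
  0 0 0 0
  0 7 4 0
  0 0 0 0
  0 0 0 0
After step 4: ants at (1,2),(1,2),(1,2)
  0 0 0 0
  0 6 9 0
  0 0 0 0
  0 0 0 0
After step 5: ants at (1,1),(1,1),(1,1)
  0 0 0 0
  0 11 8 0
  0 0 0 0
  0 0 0 0

0 0 0 0
0 11 8 0
0 0 0 0
0 0 0 0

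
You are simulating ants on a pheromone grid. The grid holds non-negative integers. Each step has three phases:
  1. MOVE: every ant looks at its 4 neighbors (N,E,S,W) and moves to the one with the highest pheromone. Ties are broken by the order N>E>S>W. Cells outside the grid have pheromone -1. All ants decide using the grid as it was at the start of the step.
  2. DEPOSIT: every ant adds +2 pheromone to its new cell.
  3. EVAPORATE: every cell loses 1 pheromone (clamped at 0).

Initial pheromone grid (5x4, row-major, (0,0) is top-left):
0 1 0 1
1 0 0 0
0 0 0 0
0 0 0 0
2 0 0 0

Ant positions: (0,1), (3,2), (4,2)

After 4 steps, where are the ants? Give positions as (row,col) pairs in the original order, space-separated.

Step 1: ant0:(0,1)->E->(0,2) | ant1:(3,2)->N->(2,2) | ant2:(4,2)->N->(3,2)
  grid max=1 at (0,2)
Step 2: ant0:(0,2)->E->(0,3) | ant1:(2,2)->S->(3,2) | ant2:(3,2)->N->(2,2)
  grid max=2 at (2,2)
Step 3: ant0:(0,3)->S->(1,3) | ant1:(3,2)->N->(2,2) | ant2:(2,2)->S->(3,2)
  grid max=3 at (2,2)
Step 4: ant0:(1,3)->N->(0,3) | ant1:(2,2)->S->(3,2) | ant2:(3,2)->N->(2,2)
  grid max=4 at (2,2)

(0,3) (3,2) (2,2)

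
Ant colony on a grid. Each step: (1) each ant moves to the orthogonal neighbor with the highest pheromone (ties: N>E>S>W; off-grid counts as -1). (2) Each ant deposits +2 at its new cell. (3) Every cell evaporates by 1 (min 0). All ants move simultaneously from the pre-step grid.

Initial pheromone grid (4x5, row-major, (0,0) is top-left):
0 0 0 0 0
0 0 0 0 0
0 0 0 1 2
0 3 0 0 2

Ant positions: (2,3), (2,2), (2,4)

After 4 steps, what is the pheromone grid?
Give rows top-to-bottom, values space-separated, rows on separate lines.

After step 1: ants at (2,4),(2,3),(3,4)
  0 0 0 0 0
  0 0 0 0 0
  0 0 0 2 3
  0 2 0 0 3
After step 2: ants at (3,4),(2,4),(2,4)
  0 0 0 0 0
  0 0 0 0 0
  0 0 0 1 6
  0 1 0 0 4
After step 3: ants at (2,4),(3,4),(3,4)
  0 0 0 0 0
  0 0 0 0 0
  0 0 0 0 7
  0 0 0 0 7
After step 4: ants at (3,4),(2,4),(2,4)
  0 0 0 0 0
  0 0 0 0 0
  0 0 0 0 10
  0 0 0 0 8

0 0 0 0 0
0 0 0 0 0
0 0 0 0 10
0 0 0 0 8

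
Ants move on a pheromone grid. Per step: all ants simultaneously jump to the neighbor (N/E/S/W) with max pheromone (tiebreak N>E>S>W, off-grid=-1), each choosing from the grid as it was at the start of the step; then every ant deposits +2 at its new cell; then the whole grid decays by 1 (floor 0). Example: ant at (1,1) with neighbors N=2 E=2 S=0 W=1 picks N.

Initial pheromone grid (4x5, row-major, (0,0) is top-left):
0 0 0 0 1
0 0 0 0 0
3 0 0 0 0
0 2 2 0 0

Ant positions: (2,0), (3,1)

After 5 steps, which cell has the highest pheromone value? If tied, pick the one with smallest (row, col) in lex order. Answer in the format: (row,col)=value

Answer: (3,2)=3

Derivation:
Step 1: ant0:(2,0)->N->(1,0) | ant1:(3,1)->E->(3,2)
  grid max=3 at (3,2)
Step 2: ant0:(1,0)->S->(2,0) | ant1:(3,2)->W->(3,1)
  grid max=3 at (2,0)
Step 3: ant0:(2,0)->N->(1,0) | ant1:(3,1)->E->(3,2)
  grid max=3 at (3,2)
Step 4: ant0:(1,0)->S->(2,0) | ant1:(3,2)->W->(3,1)
  grid max=3 at (2,0)
Step 5: ant0:(2,0)->N->(1,0) | ant1:(3,1)->E->(3,2)
  grid max=3 at (3,2)
Final grid:
  0 0 0 0 0
  1 0 0 0 0
  2 0 0 0 0
  0 1 3 0 0
Max pheromone 3 at (3,2)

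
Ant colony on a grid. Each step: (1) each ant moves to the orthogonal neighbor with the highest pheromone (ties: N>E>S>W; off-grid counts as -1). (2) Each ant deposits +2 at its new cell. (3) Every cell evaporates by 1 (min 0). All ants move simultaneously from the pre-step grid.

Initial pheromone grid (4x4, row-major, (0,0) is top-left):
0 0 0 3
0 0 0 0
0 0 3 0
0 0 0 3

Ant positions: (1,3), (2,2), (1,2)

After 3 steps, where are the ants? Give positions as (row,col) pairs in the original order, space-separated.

Step 1: ant0:(1,3)->N->(0,3) | ant1:(2,2)->N->(1,2) | ant2:(1,2)->S->(2,2)
  grid max=4 at (0,3)
Step 2: ant0:(0,3)->S->(1,3) | ant1:(1,2)->S->(2,2) | ant2:(2,2)->N->(1,2)
  grid max=5 at (2,2)
Step 3: ant0:(1,3)->N->(0,3) | ant1:(2,2)->N->(1,2) | ant2:(1,2)->S->(2,2)
  grid max=6 at (2,2)

(0,3) (1,2) (2,2)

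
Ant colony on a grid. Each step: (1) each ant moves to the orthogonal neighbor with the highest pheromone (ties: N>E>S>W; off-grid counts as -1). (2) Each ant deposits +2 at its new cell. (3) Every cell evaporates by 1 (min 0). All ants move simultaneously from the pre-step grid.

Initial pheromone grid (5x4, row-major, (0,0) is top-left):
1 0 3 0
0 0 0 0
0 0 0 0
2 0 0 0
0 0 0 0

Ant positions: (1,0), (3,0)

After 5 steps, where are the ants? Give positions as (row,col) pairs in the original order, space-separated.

Step 1: ant0:(1,0)->N->(0,0) | ant1:(3,0)->N->(2,0)
  grid max=2 at (0,0)
Step 2: ant0:(0,0)->E->(0,1) | ant1:(2,0)->S->(3,0)
  grid max=2 at (3,0)
Step 3: ant0:(0,1)->E->(0,2) | ant1:(3,0)->N->(2,0)
  grid max=2 at (0,2)
Step 4: ant0:(0,2)->E->(0,3) | ant1:(2,0)->S->(3,0)
  grid max=2 at (3,0)
Step 5: ant0:(0,3)->W->(0,2) | ant1:(3,0)->N->(2,0)
  grid max=2 at (0,2)

(0,2) (2,0)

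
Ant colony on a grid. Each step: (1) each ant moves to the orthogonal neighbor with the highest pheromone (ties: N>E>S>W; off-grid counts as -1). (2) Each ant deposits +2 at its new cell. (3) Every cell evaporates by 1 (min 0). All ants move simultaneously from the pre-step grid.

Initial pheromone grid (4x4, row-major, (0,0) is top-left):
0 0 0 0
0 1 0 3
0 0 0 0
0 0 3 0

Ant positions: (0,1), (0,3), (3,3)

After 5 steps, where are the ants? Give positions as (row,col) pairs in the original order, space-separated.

Step 1: ant0:(0,1)->S->(1,1) | ant1:(0,3)->S->(1,3) | ant2:(3,3)->W->(3,2)
  grid max=4 at (1,3)
Step 2: ant0:(1,1)->N->(0,1) | ant1:(1,3)->N->(0,3) | ant2:(3,2)->N->(2,2)
  grid max=3 at (1,3)
Step 3: ant0:(0,1)->S->(1,1) | ant1:(0,3)->S->(1,3) | ant2:(2,2)->S->(3,2)
  grid max=4 at (1,3)
Step 4: ant0:(1,1)->N->(0,1) | ant1:(1,3)->N->(0,3) | ant2:(3,2)->N->(2,2)
  grid max=3 at (1,3)
Step 5: ant0:(0,1)->S->(1,1) | ant1:(0,3)->S->(1,3) | ant2:(2,2)->S->(3,2)
  grid max=4 at (1,3)

(1,1) (1,3) (3,2)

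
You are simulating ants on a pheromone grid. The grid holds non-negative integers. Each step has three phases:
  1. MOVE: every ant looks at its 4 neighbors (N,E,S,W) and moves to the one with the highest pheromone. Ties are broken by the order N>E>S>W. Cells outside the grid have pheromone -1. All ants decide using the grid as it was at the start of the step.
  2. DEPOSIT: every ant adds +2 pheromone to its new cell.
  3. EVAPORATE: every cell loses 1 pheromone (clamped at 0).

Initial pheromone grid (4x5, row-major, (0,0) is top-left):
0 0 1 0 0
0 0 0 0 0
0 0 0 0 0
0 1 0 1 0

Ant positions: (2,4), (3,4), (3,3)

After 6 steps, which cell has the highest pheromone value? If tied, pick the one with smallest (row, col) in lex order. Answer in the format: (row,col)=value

Answer: (3,3)=7

Derivation:
Step 1: ant0:(2,4)->N->(1,4) | ant1:(3,4)->W->(3,3) | ant2:(3,3)->N->(2,3)
  grid max=2 at (3,3)
Step 2: ant0:(1,4)->N->(0,4) | ant1:(3,3)->N->(2,3) | ant2:(2,3)->S->(3,3)
  grid max=3 at (3,3)
Step 3: ant0:(0,4)->S->(1,4) | ant1:(2,3)->S->(3,3) | ant2:(3,3)->N->(2,3)
  grid max=4 at (3,3)
Step 4: ant0:(1,4)->N->(0,4) | ant1:(3,3)->N->(2,3) | ant2:(2,3)->S->(3,3)
  grid max=5 at (3,3)
Step 5: ant0:(0,4)->S->(1,4) | ant1:(2,3)->S->(3,3) | ant2:(3,3)->N->(2,3)
  grid max=6 at (3,3)
Step 6: ant0:(1,4)->N->(0,4) | ant1:(3,3)->N->(2,3) | ant2:(2,3)->S->(3,3)
  grid max=7 at (3,3)
Final grid:
  0 0 0 0 1
  0 0 0 0 0
  0 0 0 6 0
  0 0 0 7 0
Max pheromone 7 at (3,3)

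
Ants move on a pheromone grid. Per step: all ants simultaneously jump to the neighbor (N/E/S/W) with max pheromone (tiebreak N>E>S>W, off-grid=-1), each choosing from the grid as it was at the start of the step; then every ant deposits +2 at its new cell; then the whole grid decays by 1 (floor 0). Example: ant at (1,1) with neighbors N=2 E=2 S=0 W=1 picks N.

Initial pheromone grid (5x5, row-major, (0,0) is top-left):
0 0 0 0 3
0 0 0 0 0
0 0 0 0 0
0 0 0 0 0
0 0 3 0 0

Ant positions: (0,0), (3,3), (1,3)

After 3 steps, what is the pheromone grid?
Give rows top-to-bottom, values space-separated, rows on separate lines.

After step 1: ants at (0,1),(2,3),(0,3)
  0 1 0 1 2
  0 0 0 0 0
  0 0 0 1 0
  0 0 0 0 0
  0 0 2 0 0
After step 2: ants at (0,2),(1,3),(0,4)
  0 0 1 0 3
  0 0 0 1 0
  0 0 0 0 0
  0 0 0 0 0
  0 0 1 0 0
After step 3: ants at (0,3),(0,3),(1,4)
  0 0 0 3 2
  0 0 0 0 1
  0 0 0 0 0
  0 0 0 0 0
  0 0 0 0 0

0 0 0 3 2
0 0 0 0 1
0 0 0 0 0
0 0 0 0 0
0 0 0 0 0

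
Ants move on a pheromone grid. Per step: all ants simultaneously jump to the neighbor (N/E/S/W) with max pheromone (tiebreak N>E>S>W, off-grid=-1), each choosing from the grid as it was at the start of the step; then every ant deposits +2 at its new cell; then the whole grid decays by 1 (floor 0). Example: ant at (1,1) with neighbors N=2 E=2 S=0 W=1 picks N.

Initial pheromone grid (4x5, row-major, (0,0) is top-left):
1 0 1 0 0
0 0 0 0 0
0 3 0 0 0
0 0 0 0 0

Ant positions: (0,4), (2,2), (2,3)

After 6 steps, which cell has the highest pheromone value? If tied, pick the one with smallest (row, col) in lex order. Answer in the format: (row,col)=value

Step 1: ant0:(0,4)->S->(1,4) | ant1:(2,2)->W->(2,1) | ant2:(2,3)->N->(1,3)
  grid max=4 at (2,1)
Step 2: ant0:(1,4)->W->(1,3) | ant1:(2,1)->N->(1,1) | ant2:(1,3)->E->(1,4)
  grid max=3 at (2,1)
Step 3: ant0:(1,3)->E->(1,4) | ant1:(1,1)->S->(2,1) | ant2:(1,4)->W->(1,3)
  grid max=4 at (2,1)
Step 4: ant0:(1,4)->W->(1,3) | ant1:(2,1)->N->(1,1) | ant2:(1,3)->E->(1,4)
  grid max=4 at (1,3)
Step 5: ant0:(1,3)->E->(1,4) | ant1:(1,1)->S->(2,1) | ant2:(1,4)->W->(1,3)
  grid max=5 at (1,3)
Step 6: ant0:(1,4)->W->(1,3) | ant1:(2,1)->N->(1,1) | ant2:(1,3)->E->(1,4)
  grid max=6 at (1,3)
Final grid:
  0 0 0 0 0
  0 1 0 6 6
  0 3 0 0 0
  0 0 0 0 0
Max pheromone 6 at (1,3)

Answer: (1,3)=6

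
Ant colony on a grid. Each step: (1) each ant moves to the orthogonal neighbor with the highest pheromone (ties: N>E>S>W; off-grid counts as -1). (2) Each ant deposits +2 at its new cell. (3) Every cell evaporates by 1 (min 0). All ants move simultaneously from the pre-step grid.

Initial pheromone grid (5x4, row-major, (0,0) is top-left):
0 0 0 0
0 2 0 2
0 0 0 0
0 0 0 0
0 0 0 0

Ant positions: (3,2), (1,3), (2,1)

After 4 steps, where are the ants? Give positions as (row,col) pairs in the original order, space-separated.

Step 1: ant0:(3,2)->N->(2,2) | ant1:(1,3)->N->(0,3) | ant2:(2,1)->N->(1,1)
  grid max=3 at (1,1)
Step 2: ant0:(2,2)->N->(1,2) | ant1:(0,3)->S->(1,3) | ant2:(1,1)->N->(0,1)
  grid max=2 at (1,1)
Step 3: ant0:(1,2)->E->(1,3) | ant1:(1,3)->W->(1,2) | ant2:(0,1)->S->(1,1)
  grid max=3 at (1,1)
Step 4: ant0:(1,3)->W->(1,2) | ant1:(1,2)->E->(1,3) | ant2:(1,1)->E->(1,2)
  grid max=5 at (1,2)

(1,2) (1,3) (1,2)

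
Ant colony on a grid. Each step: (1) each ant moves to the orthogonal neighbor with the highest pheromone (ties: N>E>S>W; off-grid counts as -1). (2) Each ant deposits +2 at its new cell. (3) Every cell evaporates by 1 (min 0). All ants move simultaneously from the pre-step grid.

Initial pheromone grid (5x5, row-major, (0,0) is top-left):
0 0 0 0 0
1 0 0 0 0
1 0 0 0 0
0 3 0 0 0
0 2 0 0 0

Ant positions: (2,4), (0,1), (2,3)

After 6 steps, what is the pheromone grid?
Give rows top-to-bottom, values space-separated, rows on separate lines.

After step 1: ants at (1,4),(0,2),(1,3)
  0 0 1 0 0
  0 0 0 1 1
  0 0 0 0 0
  0 2 0 0 0
  0 1 0 0 0
After step 2: ants at (1,3),(0,3),(1,4)
  0 0 0 1 0
  0 0 0 2 2
  0 0 0 0 0
  0 1 0 0 0
  0 0 0 0 0
After step 3: ants at (1,4),(1,3),(1,3)
  0 0 0 0 0
  0 0 0 5 3
  0 0 0 0 0
  0 0 0 0 0
  0 0 0 0 0
After step 4: ants at (1,3),(1,4),(1,4)
  0 0 0 0 0
  0 0 0 6 6
  0 0 0 0 0
  0 0 0 0 0
  0 0 0 0 0
After step 5: ants at (1,4),(1,3),(1,3)
  0 0 0 0 0
  0 0 0 9 7
  0 0 0 0 0
  0 0 0 0 0
  0 0 0 0 0
After step 6: ants at (1,3),(1,4),(1,4)
  0 0 0 0 0
  0 0 0 10 10
  0 0 0 0 0
  0 0 0 0 0
  0 0 0 0 0

0 0 0 0 0
0 0 0 10 10
0 0 0 0 0
0 0 0 0 0
0 0 0 0 0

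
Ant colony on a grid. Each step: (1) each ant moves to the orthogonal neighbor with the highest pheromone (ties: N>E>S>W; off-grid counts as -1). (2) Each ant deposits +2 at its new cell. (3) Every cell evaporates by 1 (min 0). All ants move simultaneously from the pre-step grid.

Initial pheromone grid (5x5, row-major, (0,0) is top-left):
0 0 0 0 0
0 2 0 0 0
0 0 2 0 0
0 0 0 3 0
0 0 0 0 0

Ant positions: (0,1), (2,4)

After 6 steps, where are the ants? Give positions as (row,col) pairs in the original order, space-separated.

Step 1: ant0:(0,1)->S->(1,1) | ant1:(2,4)->N->(1,4)
  grid max=3 at (1,1)
Step 2: ant0:(1,1)->N->(0,1) | ant1:(1,4)->N->(0,4)
  grid max=2 at (1,1)
Step 3: ant0:(0,1)->S->(1,1) | ant1:(0,4)->S->(1,4)
  grid max=3 at (1,1)
Step 4: ant0:(1,1)->N->(0,1) | ant1:(1,4)->N->(0,4)
  grid max=2 at (1,1)
Step 5: ant0:(0,1)->S->(1,1) | ant1:(0,4)->S->(1,4)
  grid max=3 at (1,1)
Step 6: ant0:(1,1)->N->(0,1) | ant1:(1,4)->N->(0,4)
  grid max=2 at (1,1)

(0,1) (0,4)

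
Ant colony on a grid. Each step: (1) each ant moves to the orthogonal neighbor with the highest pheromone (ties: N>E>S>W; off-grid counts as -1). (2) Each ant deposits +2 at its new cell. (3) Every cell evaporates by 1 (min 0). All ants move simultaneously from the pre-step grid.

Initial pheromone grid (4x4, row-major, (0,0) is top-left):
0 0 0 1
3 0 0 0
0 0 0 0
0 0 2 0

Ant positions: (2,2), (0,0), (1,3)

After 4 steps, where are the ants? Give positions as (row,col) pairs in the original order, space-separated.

Step 1: ant0:(2,2)->S->(3,2) | ant1:(0,0)->S->(1,0) | ant2:(1,3)->N->(0,3)
  grid max=4 at (1,0)
Step 2: ant0:(3,2)->N->(2,2) | ant1:(1,0)->N->(0,0) | ant2:(0,3)->S->(1,3)
  grid max=3 at (1,0)
Step 3: ant0:(2,2)->S->(3,2) | ant1:(0,0)->S->(1,0) | ant2:(1,3)->N->(0,3)
  grid max=4 at (1,0)
Step 4: ant0:(3,2)->N->(2,2) | ant1:(1,0)->N->(0,0) | ant2:(0,3)->S->(1,3)
  grid max=3 at (1,0)

(2,2) (0,0) (1,3)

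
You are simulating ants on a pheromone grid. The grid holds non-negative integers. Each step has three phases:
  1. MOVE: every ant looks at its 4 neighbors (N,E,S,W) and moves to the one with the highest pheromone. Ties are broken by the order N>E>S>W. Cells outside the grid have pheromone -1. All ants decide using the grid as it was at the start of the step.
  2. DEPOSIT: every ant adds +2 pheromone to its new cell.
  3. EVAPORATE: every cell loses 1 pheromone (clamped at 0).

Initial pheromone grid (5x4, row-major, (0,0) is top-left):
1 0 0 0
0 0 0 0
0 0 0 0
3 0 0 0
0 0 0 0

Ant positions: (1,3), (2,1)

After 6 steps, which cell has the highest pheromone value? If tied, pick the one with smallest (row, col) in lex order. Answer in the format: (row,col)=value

Answer: (0,2)=4

Derivation:
Step 1: ant0:(1,3)->N->(0,3) | ant1:(2,1)->N->(1,1)
  grid max=2 at (3,0)
Step 2: ant0:(0,3)->S->(1,3) | ant1:(1,1)->N->(0,1)
  grid max=1 at (0,1)
Step 3: ant0:(1,3)->N->(0,3) | ant1:(0,1)->E->(0,2)
  grid max=1 at (0,2)
Step 4: ant0:(0,3)->W->(0,2) | ant1:(0,2)->E->(0,3)
  grid max=2 at (0,2)
Step 5: ant0:(0,2)->E->(0,3) | ant1:(0,3)->W->(0,2)
  grid max=3 at (0,2)
Step 6: ant0:(0,3)->W->(0,2) | ant1:(0,2)->E->(0,3)
  grid max=4 at (0,2)
Final grid:
  0 0 4 4
  0 0 0 0
  0 0 0 0
  0 0 0 0
  0 0 0 0
Max pheromone 4 at (0,2)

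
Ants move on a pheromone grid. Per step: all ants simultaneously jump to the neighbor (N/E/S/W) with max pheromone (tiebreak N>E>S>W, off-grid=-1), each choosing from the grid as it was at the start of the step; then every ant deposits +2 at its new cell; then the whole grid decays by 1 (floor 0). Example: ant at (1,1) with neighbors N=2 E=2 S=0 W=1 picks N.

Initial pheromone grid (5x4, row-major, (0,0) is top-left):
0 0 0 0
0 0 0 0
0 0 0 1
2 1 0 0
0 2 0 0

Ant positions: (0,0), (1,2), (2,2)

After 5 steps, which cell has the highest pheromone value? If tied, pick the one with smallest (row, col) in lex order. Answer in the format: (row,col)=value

Step 1: ant0:(0,0)->E->(0,1) | ant1:(1,2)->N->(0,2) | ant2:(2,2)->E->(2,3)
  grid max=2 at (2,3)
Step 2: ant0:(0,1)->E->(0,2) | ant1:(0,2)->W->(0,1) | ant2:(2,3)->N->(1,3)
  grid max=2 at (0,1)
Step 3: ant0:(0,2)->W->(0,1) | ant1:(0,1)->E->(0,2) | ant2:(1,3)->S->(2,3)
  grid max=3 at (0,1)
Step 4: ant0:(0,1)->E->(0,2) | ant1:(0,2)->W->(0,1) | ant2:(2,3)->N->(1,3)
  grid max=4 at (0,1)
Step 5: ant0:(0,2)->W->(0,1) | ant1:(0,1)->E->(0,2) | ant2:(1,3)->S->(2,3)
  grid max=5 at (0,1)
Final grid:
  0 5 5 0
  0 0 0 0
  0 0 0 2
  0 0 0 0
  0 0 0 0
Max pheromone 5 at (0,1)

Answer: (0,1)=5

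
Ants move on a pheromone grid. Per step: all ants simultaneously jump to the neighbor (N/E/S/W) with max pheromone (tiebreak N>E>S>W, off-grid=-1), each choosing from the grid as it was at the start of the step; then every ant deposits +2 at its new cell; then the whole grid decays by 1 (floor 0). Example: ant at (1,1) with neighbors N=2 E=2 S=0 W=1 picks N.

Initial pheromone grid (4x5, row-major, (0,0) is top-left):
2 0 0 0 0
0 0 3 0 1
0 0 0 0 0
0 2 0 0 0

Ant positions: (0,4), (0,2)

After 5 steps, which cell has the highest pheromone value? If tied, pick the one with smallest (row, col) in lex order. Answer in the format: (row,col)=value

Step 1: ant0:(0,4)->S->(1,4) | ant1:(0,2)->S->(1,2)
  grid max=4 at (1,2)
Step 2: ant0:(1,4)->N->(0,4) | ant1:(1,2)->N->(0,2)
  grid max=3 at (1,2)
Step 3: ant0:(0,4)->S->(1,4) | ant1:(0,2)->S->(1,2)
  grid max=4 at (1,2)
Step 4: ant0:(1,4)->N->(0,4) | ant1:(1,2)->N->(0,2)
  grid max=3 at (1,2)
Step 5: ant0:(0,4)->S->(1,4) | ant1:(0,2)->S->(1,2)
  grid max=4 at (1,2)
Final grid:
  0 0 0 0 0
  0 0 4 0 2
  0 0 0 0 0
  0 0 0 0 0
Max pheromone 4 at (1,2)

Answer: (1,2)=4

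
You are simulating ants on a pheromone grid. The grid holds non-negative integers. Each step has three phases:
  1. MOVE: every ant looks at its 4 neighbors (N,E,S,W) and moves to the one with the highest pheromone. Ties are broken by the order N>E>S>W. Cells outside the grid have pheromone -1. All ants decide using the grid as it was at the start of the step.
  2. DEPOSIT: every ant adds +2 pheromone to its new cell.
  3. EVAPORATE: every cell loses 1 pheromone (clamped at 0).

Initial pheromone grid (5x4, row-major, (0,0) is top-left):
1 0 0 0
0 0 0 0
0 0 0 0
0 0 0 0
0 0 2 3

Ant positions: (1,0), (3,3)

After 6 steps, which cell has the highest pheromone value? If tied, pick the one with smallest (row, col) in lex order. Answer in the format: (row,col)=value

Answer: (4,3)=3

Derivation:
Step 1: ant0:(1,0)->N->(0,0) | ant1:(3,3)->S->(4,3)
  grid max=4 at (4,3)
Step 2: ant0:(0,0)->E->(0,1) | ant1:(4,3)->W->(4,2)
  grid max=3 at (4,3)
Step 3: ant0:(0,1)->W->(0,0) | ant1:(4,2)->E->(4,3)
  grid max=4 at (4,3)
Step 4: ant0:(0,0)->E->(0,1) | ant1:(4,3)->W->(4,2)
  grid max=3 at (4,3)
Step 5: ant0:(0,1)->W->(0,0) | ant1:(4,2)->E->(4,3)
  grid max=4 at (4,3)
Step 6: ant0:(0,0)->E->(0,1) | ant1:(4,3)->W->(4,2)
  grid max=3 at (4,3)
Final grid:
  1 1 0 0
  0 0 0 0
  0 0 0 0
  0 0 0 0
  0 0 2 3
Max pheromone 3 at (4,3)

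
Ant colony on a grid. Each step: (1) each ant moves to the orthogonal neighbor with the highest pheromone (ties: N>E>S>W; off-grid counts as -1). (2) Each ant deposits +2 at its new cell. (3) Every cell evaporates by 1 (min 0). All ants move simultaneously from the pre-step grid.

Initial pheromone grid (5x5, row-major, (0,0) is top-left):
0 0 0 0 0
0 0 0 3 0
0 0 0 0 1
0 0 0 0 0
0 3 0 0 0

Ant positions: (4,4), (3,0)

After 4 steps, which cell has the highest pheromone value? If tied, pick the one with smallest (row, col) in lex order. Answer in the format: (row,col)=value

Step 1: ant0:(4,4)->N->(3,4) | ant1:(3,0)->N->(2,0)
  grid max=2 at (1,3)
Step 2: ant0:(3,4)->N->(2,4) | ant1:(2,0)->N->(1,0)
  grid max=1 at (1,0)
Step 3: ant0:(2,4)->N->(1,4) | ant1:(1,0)->N->(0,0)
  grid max=1 at (0,0)
Step 4: ant0:(1,4)->N->(0,4) | ant1:(0,0)->E->(0,1)
  grid max=1 at (0,1)
Final grid:
  0 1 0 0 1
  0 0 0 0 0
  0 0 0 0 0
  0 0 0 0 0
  0 0 0 0 0
Max pheromone 1 at (0,1)

Answer: (0,1)=1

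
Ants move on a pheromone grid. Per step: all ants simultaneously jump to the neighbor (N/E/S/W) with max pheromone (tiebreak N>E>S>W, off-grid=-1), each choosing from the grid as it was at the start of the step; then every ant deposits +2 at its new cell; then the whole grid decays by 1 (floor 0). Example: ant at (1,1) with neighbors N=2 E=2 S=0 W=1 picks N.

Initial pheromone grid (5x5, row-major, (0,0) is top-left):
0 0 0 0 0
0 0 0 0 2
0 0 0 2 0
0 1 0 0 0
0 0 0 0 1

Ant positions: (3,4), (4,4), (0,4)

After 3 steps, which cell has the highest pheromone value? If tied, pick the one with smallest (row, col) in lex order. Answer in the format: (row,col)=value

Step 1: ant0:(3,4)->S->(4,4) | ant1:(4,4)->N->(3,4) | ant2:(0,4)->S->(1,4)
  grid max=3 at (1,4)
Step 2: ant0:(4,4)->N->(3,4) | ant1:(3,4)->S->(4,4) | ant2:(1,4)->N->(0,4)
  grid max=3 at (4,4)
Step 3: ant0:(3,4)->S->(4,4) | ant1:(4,4)->N->(3,4) | ant2:(0,4)->S->(1,4)
  grid max=4 at (4,4)
Final grid:
  0 0 0 0 0
  0 0 0 0 3
  0 0 0 0 0
  0 0 0 0 3
  0 0 0 0 4
Max pheromone 4 at (4,4)

Answer: (4,4)=4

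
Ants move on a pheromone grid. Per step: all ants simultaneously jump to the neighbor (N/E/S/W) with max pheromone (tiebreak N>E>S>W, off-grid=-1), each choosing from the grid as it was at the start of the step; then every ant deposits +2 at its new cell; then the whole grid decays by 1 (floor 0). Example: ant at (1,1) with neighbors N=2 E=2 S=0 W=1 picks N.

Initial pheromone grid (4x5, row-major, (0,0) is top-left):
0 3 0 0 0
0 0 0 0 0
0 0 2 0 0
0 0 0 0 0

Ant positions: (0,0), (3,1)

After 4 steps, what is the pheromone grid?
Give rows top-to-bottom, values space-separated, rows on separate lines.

After step 1: ants at (0,1),(2,1)
  0 4 0 0 0
  0 0 0 0 0
  0 1 1 0 0
  0 0 0 0 0
After step 2: ants at (0,2),(2,2)
  0 3 1 0 0
  0 0 0 0 0
  0 0 2 0 0
  0 0 0 0 0
After step 3: ants at (0,1),(1,2)
  0 4 0 0 0
  0 0 1 0 0
  0 0 1 0 0
  0 0 0 0 0
After step 4: ants at (0,2),(2,2)
  0 3 1 0 0
  0 0 0 0 0
  0 0 2 0 0
  0 0 0 0 0

0 3 1 0 0
0 0 0 0 0
0 0 2 0 0
0 0 0 0 0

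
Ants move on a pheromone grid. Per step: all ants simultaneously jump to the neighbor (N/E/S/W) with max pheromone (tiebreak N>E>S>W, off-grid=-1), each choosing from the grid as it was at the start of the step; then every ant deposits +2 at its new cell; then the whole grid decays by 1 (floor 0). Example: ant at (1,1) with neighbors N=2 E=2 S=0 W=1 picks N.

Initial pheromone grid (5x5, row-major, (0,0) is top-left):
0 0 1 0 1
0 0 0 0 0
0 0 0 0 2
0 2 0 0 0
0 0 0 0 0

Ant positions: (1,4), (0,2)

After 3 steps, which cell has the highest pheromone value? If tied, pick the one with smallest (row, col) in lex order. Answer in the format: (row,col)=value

Answer: (2,4)=3

Derivation:
Step 1: ant0:(1,4)->S->(2,4) | ant1:(0,2)->E->(0,3)
  grid max=3 at (2,4)
Step 2: ant0:(2,4)->N->(1,4) | ant1:(0,3)->E->(0,4)
  grid max=2 at (2,4)
Step 3: ant0:(1,4)->S->(2,4) | ant1:(0,4)->S->(1,4)
  grid max=3 at (2,4)
Final grid:
  0 0 0 0 0
  0 0 0 0 2
  0 0 0 0 3
  0 0 0 0 0
  0 0 0 0 0
Max pheromone 3 at (2,4)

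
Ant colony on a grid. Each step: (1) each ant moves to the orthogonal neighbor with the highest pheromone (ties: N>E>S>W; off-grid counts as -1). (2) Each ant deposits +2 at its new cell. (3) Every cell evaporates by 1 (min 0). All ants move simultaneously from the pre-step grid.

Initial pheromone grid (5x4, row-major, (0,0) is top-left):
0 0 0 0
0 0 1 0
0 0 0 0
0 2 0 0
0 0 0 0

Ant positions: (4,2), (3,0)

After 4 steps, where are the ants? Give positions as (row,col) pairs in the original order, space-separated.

Step 1: ant0:(4,2)->N->(3,2) | ant1:(3,0)->E->(3,1)
  grid max=3 at (3,1)
Step 2: ant0:(3,2)->W->(3,1) | ant1:(3,1)->E->(3,2)
  grid max=4 at (3,1)
Step 3: ant0:(3,1)->E->(3,2) | ant1:(3,2)->W->(3,1)
  grid max=5 at (3,1)
Step 4: ant0:(3,2)->W->(3,1) | ant1:(3,1)->E->(3,2)
  grid max=6 at (3,1)

(3,1) (3,2)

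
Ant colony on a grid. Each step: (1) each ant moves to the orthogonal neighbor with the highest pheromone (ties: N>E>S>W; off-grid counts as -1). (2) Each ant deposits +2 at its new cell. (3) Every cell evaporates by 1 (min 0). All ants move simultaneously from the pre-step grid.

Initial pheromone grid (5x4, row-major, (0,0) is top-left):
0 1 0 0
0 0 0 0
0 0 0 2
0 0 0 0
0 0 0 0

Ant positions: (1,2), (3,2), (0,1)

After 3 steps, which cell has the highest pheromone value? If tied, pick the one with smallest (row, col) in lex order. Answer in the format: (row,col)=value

Answer: (0,2)=5

Derivation:
Step 1: ant0:(1,2)->N->(0,2) | ant1:(3,2)->N->(2,2) | ant2:(0,1)->E->(0,2)
  grid max=3 at (0,2)
Step 2: ant0:(0,2)->E->(0,3) | ant1:(2,2)->E->(2,3) | ant2:(0,2)->E->(0,3)
  grid max=3 at (0,3)
Step 3: ant0:(0,3)->W->(0,2) | ant1:(2,3)->N->(1,3) | ant2:(0,3)->W->(0,2)
  grid max=5 at (0,2)
Final grid:
  0 0 5 2
  0 0 0 1
  0 0 0 1
  0 0 0 0
  0 0 0 0
Max pheromone 5 at (0,2)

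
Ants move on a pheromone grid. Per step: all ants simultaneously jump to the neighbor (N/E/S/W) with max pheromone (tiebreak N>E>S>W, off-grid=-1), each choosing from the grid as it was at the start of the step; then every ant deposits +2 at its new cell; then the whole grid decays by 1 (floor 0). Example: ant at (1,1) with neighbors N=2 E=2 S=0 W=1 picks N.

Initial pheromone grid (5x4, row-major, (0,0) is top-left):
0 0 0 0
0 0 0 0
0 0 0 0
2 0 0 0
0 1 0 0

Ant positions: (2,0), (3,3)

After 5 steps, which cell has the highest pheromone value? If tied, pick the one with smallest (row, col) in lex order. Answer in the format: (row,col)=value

Step 1: ant0:(2,0)->S->(3,0) | ant1:(3,3)->N->(2,3)
  grid max=3 at (3,0)
Step 2: ant0:(3,0)->N->(2,0) | ant1:(2,3)->N->(1,3)
  grid max=2 at (3,0)
Step 3: ant0:(2,0)->S->(3,0) | ant1:(1,3)->N->(0,3)
  grid max=3 at (3,0)
Step 4: ant0:(3,0)->N->(2,0) | ant1:(0,3)->S->(1,3)
  grid max=2 at (3,0)
Step 5: ant0:(2,0)->S->(3,0) | ant1:(1,3)->N->(0,3)
  grid max=3 at (3,0)
Final grid:
  0 0 0 1
  0 0 0 0
  0 0 0 0
  3 0 0 0
  0 0 0 0
Max pheromone 3 at (3,0)

Answer: (3,0)=3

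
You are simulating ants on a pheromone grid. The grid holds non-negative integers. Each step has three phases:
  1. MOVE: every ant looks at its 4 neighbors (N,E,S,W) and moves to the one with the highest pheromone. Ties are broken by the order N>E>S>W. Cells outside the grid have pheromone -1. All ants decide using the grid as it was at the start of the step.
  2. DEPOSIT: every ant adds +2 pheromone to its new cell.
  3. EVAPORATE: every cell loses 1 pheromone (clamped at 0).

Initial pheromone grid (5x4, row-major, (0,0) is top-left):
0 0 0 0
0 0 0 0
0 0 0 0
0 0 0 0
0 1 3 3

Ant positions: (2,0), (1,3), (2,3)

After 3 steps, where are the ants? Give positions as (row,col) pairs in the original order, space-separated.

Step 1: ant0:(2,0)->N->(1,0) | ant1:(1,3)->N->(0,3) | ant2:(2,3)->N->(1,3)
  grid max=2 at (4,2)
Step 2: ant0:(1,0)->N->(0,0) | ant1:(0,3)->S->(1,3) | ant2:(1,3)->N->(0,3)
  grid max=2 at (0,3)
Step 3: ant0:(0,0)->E->(0,1) | ant1:(1,3)->N->(0,3) | ant2:(0,3)->S->(1,3)
  grid max=3 at (0,3)

(0,1) (0,3) (1,3)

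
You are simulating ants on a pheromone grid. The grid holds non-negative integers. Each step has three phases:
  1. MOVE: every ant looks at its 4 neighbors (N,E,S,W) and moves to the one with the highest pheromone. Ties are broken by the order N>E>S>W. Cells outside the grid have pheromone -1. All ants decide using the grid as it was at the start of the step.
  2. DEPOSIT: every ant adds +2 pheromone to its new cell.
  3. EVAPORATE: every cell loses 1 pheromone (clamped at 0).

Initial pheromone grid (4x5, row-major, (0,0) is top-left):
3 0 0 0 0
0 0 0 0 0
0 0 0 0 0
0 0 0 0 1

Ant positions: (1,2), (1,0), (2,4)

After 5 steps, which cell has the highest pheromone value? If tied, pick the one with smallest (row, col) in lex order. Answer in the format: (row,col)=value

Answer: (0,0)=4

Derivation:
Step 1: ant0:(1,2)->N->(0,2) | ant1:(1,0)->N->(0,0) | ant2:(2,4)->S->(3,4)
  grid max=4 at (0,0)
Step 2: ant0:(0,2)->E->(0,3) | ant1:(0,0)->E->(0,1) | ant2:(3,4)->N->(2,4)
  grid max=3 at (0,0)
Step 3: ant0:(0,3)->E->(0,4) | ant1:(0,1)->W->(0,0) | ant2:(2,4)->S->(3,4)
  grid max=4 at (0,0)
Step 4: ant0:(0,4)->S->(1,4) | ant1:(0,0)->E->(0,1) | ant2:(3,4)->N->(2,4)
  grid max=3 at (0,0)
Step 5: ant0:(1,4)->S->(2,4) | ant1:(0,1)->W->(0,0) | ant2:(2,4)->N->(1,4)
  grid max=4 at (0,0)
Final grid:
  4 0 0 0 0
  0 0 0 0 2
  0 0 0 0 2
  0 0 0 0 0
Max pheromone 4 at (0,0)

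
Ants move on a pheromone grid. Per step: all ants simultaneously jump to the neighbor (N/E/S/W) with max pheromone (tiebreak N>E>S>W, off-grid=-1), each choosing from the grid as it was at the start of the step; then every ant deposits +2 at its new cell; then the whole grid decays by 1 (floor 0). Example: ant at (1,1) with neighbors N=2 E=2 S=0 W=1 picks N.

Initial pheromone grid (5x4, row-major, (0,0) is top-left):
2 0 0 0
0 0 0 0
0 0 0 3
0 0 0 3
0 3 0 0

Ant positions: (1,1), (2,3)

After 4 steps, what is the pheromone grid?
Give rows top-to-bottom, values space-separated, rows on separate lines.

After step 1: ants at (0,1),(3,3)
  1 1 0 0
  0 0 0 0
  0 0 0 2
  0 0 0 4
  0 2 0 0
After step 2: ants at (0,0),(2,3)
  2 0 0 0
  0 0 0 0
  0 0 0 3
  0 0 0 3
  0 1 0 0
After step 3: ants at (0,1),(3,3)
  1 1 0 0
  0 0 0 0
  0 0 0 2
  0 0 0 4
  0 0 0 0
After step 4: ants at (0,0),(2,3)
  2 0 0 0
  0 0 0 0
  0 0 0 3
  0 0 0 3
  0 0 0 0

2 0 0 0
0 0 0 0
0 0 0 3
0 0 0 3
0 0 0 0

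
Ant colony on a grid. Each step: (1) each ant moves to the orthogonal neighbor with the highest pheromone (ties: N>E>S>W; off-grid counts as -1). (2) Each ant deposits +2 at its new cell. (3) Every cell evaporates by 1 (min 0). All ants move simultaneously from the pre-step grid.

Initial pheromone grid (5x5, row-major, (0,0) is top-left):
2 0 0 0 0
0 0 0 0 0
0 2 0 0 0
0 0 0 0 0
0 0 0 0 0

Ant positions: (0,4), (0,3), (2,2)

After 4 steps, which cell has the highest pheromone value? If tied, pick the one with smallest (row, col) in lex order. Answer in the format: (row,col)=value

Answer: (0,4)=4

Derivation:
Step 1: ant0:(0,4)->S->(1,4) | ant1:(0,3)->E->(0,4) | ant2:(2,2)->W->(2,1)
  grid max=3 at (2,1)
Step 2: ant0:(1,4)->N->(0,4) | ant1:(0,4)->S->(1,4) | ant2:(2,1)->N->(1,1)
  grid max=2 at (0,4)
Step 3: ant0:(0,4)->S->(1,4) | ant1:(1,4)->N->(0,4) | ant2:(1,1)->S->(2,1)
  grid max=3 at (0,4)
Step 4: ant0:(1,4)->N->(0,4) | ant1:(0,4)->S->(1,4) | ant2:(2,1)->N->(1,1)
  grid max=4 at (0,4)
Final grid:
  0 0 0 0 4
  0 1 0 0 4
  0 2 0 0 0
  0 0 0 0 0
  0 0 0 0 0
Max pheromone 4 at (0,4)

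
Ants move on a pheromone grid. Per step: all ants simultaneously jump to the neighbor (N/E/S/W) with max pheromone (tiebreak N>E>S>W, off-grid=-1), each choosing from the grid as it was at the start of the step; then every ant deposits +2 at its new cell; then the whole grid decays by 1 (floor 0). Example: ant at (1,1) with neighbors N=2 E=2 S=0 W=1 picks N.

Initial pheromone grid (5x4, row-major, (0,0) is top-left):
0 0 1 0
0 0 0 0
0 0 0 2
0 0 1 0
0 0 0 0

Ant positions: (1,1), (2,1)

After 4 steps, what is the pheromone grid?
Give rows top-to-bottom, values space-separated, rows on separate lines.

After step 1: ants at (0,1),(1,1)
  0 1 0 0
  0 1 0 0
  0 0 0 1
  0 0 0 0
  0 0 0 0
After step 2: ants at (1,1),(0,1)
  0 2 0 0
  0 2 0 0
  0 0 0 0
  0 0 0 0
  0 0 0 0
After step 3: ants at (0,1),(1,1)
  0 3 0 0
  0 3 0 0
  0 0 0 0
  0 0 0 0
  0 0 0 0
After step 4: ants at (1,1),(0,1)
  0 4 0 0
  0 4 0 0
  0 0 0 0
  0 0 0 0
  0 0 0 0

0 4 0 0
0 4 0 0
0 0 0 0
0 0 0 0
0 0 0 0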